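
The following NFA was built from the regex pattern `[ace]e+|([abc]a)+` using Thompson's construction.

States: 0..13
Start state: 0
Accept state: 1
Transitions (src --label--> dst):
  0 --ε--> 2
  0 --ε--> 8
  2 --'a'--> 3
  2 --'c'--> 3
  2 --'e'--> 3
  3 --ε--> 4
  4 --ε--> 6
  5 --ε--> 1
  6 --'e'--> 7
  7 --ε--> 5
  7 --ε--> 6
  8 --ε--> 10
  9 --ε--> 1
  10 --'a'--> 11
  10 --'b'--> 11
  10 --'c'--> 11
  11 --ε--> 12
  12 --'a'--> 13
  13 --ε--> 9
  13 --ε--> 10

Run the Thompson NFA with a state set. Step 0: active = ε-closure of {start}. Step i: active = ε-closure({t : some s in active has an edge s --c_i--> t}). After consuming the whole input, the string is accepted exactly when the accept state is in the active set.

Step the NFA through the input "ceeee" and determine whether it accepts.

S₀ = ε-closure({0}) = {0,2,8,10}
'c' @ 1: {3,4,6,11,12}
'e' @ 2: {1,5,6,7}  [accepting]
'e' @ 3: {1,5,6,7}  [accepting]
'e' @ 4: {1,5,6,7}  [accepting]
'e' @ 5: {1,5,6,7}  [accepting]
final: {1,5,6,7}; accept 1 in set

Answer: ACCEPT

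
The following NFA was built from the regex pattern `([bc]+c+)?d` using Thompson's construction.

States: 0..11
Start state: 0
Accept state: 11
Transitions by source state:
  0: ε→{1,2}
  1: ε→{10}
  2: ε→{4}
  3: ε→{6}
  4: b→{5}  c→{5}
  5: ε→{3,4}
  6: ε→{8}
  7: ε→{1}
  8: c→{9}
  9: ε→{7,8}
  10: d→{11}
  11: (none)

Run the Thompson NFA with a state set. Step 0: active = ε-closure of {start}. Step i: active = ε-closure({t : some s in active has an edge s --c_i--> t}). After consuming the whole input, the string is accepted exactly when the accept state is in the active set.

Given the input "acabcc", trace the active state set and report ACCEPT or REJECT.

Answer: REJECT

Derivation:
initial (ε-close {0}): {0,1,2,4,10}
'a' @ 1: {}  — no active states
rest 'cabcc' ignored (set empty)
end set {} — state 11 not in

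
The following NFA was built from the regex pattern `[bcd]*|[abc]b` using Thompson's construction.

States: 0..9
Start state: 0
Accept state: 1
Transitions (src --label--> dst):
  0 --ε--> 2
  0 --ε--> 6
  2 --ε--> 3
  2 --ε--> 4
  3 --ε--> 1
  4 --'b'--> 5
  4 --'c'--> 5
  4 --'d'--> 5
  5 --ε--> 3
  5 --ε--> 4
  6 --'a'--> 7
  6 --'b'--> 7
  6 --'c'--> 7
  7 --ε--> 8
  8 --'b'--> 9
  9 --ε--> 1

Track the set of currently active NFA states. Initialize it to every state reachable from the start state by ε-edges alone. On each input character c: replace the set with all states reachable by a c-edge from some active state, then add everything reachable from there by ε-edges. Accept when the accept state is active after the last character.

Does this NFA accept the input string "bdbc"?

Answer: ACCEPT

Steps:
start: ε-closure({0}) = {0,1,2,3,4,6}
'b' @ 1: {1,3,4,5,7,8}  ✓accept
'd' @ 2: {1,3,4,5}  ✓accept
'b' @ 3: {1,3,4,5}  ✓accept
'c' @ 4: {1,3,4,5}  ✓accept
end set {1,3,4,5} — state 1 in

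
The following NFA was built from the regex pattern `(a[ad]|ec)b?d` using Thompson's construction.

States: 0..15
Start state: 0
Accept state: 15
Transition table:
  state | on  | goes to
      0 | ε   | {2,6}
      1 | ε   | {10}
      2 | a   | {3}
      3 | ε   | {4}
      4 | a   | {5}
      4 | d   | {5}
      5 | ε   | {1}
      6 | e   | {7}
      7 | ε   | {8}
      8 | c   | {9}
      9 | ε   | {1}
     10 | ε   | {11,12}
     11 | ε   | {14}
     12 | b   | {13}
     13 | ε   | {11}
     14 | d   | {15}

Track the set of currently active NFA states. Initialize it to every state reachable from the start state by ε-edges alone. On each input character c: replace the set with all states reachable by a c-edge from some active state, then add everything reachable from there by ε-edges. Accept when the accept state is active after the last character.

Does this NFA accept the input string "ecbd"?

Answer: ACCEPT

Derivation:
initial (ε-close {0}): {0,2,6}
'e' @ 1: {7,8}
'c' @ 2: {1,9,10,11,12,14}
'b' @ 3: {11,13,14}
'd' @ 4: {15}  ✓accept
end set {15} — state 15 in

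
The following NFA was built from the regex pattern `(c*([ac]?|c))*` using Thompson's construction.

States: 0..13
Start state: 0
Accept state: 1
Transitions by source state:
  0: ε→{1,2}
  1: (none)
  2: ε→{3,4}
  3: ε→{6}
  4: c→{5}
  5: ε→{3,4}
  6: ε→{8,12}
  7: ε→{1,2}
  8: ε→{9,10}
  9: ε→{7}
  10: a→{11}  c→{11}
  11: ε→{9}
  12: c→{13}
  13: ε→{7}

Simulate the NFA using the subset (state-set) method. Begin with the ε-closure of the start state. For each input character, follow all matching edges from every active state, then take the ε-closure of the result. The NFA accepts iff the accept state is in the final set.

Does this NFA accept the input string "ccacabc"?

Answer: REJECT

Steps:
start: ε-closure({0}) = {0,1,2,3,4,6,7,8,9,10,12}
'c' @ 1: {1,2,3,4,5,6,7,8,9,10,11,12,13}  [accepting]
'c' @ 2: {1,2,3,4,5,6,7,8,9,10,11,12,13}  [accepting]
'a' @ 3: {1,2,3,4,6,7,8,9,10,11,12}  [accepting]
'c' @ 4: {1,2,3,4,5,6,7,8,9,10,11,12,13}  [accepting]
'a' @ 5: {1,2,3,4,6,7,8,9,10,11,12}  [accepting]
'b' @ 6: {}  — state set empty
rest 'c' ignored (set empty)
end set {} — state 1 not in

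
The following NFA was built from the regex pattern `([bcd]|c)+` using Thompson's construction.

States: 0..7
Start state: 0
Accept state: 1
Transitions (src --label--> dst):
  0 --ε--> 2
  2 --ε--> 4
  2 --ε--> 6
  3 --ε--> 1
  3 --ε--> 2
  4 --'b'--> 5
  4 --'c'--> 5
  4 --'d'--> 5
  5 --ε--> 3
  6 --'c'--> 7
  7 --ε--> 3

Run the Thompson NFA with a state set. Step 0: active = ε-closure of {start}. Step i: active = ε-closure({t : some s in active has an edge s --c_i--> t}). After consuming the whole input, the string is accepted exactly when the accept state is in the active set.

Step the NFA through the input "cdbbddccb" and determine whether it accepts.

Answer: ACCEPT

Trace:
start: ε-closure({0}) = {0,2,4,6}
'c' @ 1: {1,2,3,4,5,6,7}  (accept∈set)
'd' @ 2: {1,2,3,4,5,6}  (accept∈set)
'b' @ 3: {1,2,3,4,5,6}  (accept∈set)
'b' @ 4: {1,2,3,4,5,6}  (accept∈set)
'd' @ 5: {1,2,3,4,5,6}  (accept∈set)
'd' @ 6: {1,2,3,4,5,6}  (accept∈set)
'c' @ 7: {1,2,3,4,5,6,7}  (accept∈set)
'c' @ 8: {1,2,3,4,5,6,7}  (accept∈set)
'b' @ 9: {1,2,3,4,5,6}  (accept∈set)
after full input: {1,2,3,4,5,6}  (accept=1 in)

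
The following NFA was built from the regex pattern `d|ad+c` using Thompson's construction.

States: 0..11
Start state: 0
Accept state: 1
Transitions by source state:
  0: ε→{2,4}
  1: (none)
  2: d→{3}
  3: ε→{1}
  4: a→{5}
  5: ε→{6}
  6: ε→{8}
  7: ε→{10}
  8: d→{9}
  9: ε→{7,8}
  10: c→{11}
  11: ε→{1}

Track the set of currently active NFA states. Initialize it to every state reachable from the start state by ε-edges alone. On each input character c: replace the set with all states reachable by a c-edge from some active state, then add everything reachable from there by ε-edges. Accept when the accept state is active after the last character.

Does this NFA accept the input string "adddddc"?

initial (ε-close {0}): {0,2,4}
'a' @ 1: {5,6,8}
'd' @ 2: {7,8,9,10}
'd' @ 3: {7,8,9,10}
'd' @ 4: {7,8,9,10}
'd' @ 5: {7,8,9,10}
'd' @ 6: {7,8,9,10}
'c' @ 7: {1,11}  [accepting]
end set {1,11} — state 1 in

Answer: ACCEPT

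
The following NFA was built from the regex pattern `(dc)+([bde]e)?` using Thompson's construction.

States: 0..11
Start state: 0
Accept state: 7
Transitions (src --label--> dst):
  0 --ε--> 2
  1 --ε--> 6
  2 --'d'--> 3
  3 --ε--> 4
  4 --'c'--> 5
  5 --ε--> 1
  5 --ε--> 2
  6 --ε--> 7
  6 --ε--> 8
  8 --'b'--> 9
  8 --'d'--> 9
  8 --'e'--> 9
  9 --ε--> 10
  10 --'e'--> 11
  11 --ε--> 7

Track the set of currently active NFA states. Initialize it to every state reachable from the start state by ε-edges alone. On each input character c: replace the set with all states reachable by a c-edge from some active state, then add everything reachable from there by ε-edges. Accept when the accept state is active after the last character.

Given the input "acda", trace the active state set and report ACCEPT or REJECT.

initial (ε-close {0}): {0,2}
'a' @ 1: {}  — no active states
rest 'cda' ignored (set empty)
after full input: {}  (accept=7 not in)

Answer: REJECT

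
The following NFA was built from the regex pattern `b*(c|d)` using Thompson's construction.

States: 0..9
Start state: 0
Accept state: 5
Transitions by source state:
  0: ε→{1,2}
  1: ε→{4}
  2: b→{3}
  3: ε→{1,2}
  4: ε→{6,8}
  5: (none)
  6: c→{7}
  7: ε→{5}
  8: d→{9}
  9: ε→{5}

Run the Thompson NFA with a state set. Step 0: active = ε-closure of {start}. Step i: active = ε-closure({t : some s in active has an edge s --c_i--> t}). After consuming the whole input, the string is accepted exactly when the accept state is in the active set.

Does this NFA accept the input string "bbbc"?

start: ε-closure({0}) = {0,1,2,4,6,8}
'b' @ 1: {1,2,3,4,6,8}
'b' @ 2: {1,2,3,4,6,8}
'b' @ 3: {1,2,3,4,6,8}
'c' @ 4: {5,7}  [accepting]
after full input: {5,7}  (accept=5 in)

Answer: ACCEPT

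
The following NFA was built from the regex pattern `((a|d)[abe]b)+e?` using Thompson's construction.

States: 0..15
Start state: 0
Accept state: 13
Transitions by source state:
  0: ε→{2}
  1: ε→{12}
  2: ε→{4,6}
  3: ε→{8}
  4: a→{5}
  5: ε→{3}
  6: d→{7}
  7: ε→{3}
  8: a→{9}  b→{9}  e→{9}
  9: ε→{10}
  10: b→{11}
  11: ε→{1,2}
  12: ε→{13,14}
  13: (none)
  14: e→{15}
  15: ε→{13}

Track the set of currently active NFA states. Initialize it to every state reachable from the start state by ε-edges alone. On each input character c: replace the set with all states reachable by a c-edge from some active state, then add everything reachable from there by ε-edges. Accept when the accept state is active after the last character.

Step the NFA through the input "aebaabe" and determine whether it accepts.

S₀ = ε-closure({0}) = {0,2,4,6}
'a' @ 1: {3,5,8}
'e' @ 2: {9,10}
'b' @ 3: {1,2,4,6,11,12,13,14}  [accepting]
'a' @ 4: {3,5,8}
'a' @ 5: {9,10}
'b' @ 6: {1,2,4,6,11,12,13,14}  [accepting]
'e' @ 7: {13,15}  [accepting]
after full input: {13,15}  (accept=13 in)

Answer: ACCEPT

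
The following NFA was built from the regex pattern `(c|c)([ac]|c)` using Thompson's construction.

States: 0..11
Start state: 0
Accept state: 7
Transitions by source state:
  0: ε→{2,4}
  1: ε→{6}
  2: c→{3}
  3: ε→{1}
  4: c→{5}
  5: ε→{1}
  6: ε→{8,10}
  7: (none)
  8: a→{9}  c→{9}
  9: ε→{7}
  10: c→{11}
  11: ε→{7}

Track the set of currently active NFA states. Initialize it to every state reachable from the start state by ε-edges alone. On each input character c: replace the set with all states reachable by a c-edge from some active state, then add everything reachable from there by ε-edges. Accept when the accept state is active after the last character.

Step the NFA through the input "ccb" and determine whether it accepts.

initial (ε-close {0}): {0,2,4}
'c' @ 1: {1,3,5,6,8,10}
'c' @ 2: {7,9,11}  ✓accept
'b' @ 3: {}  — dead — no transitions
after full input: {}  (accept=7 not in)

Answer: REJECT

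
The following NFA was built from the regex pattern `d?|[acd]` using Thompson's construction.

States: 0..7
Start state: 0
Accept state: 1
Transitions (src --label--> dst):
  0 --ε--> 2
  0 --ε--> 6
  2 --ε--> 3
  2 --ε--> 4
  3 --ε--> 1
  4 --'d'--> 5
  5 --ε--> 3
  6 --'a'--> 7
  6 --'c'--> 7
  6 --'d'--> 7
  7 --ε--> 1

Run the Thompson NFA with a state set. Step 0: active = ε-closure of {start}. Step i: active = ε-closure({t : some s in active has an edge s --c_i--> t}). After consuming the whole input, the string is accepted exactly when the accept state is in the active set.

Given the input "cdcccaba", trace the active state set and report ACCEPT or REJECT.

start: ε-closure({0}) = {0,1,2,3,4,6}
'c' @ 1: {1,7}  (accept∈set)
'd' @ 2: {}  — state set empty
rest 'cccaba' ignored (set empty)
end set {} — state 1 not in

Answer: REJECT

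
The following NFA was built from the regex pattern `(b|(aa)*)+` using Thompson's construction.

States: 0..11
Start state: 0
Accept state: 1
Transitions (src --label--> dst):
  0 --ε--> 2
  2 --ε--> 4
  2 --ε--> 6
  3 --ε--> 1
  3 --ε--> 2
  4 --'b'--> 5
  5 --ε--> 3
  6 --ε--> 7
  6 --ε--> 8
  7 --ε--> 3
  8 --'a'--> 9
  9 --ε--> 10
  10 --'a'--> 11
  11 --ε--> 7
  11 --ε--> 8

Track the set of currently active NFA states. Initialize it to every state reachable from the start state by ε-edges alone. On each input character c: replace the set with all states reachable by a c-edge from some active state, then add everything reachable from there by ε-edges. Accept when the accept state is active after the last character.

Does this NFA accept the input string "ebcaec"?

Answer: REJECT

Trace:
start: ε-closure({0}) = {0,1,2,3,4,6,7,8}
'e' @ 1: {}  — dead — no transitions
rest 'bcaec' ignored (set empty)
end set {} — state 1 not in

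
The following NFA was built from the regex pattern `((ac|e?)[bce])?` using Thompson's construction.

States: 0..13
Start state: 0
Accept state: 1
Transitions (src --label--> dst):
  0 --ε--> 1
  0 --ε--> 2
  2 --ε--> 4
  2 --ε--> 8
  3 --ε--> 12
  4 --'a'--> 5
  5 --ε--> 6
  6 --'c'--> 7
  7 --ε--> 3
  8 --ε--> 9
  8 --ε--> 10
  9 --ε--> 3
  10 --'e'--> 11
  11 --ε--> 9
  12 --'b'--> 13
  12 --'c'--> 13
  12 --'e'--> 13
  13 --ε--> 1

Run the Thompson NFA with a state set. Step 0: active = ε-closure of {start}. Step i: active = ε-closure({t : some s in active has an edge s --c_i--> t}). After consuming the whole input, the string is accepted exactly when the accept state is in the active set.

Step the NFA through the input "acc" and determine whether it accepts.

start: ε-closure({0}) = {0,1,2,3,4,8,9,10,12}
'a' @ 1: {5,6}
'c' @ 2: {3,7,12}
'c' @ 3: {1,13}  ✓accept
end set {1,13} — state 1 in

Answer: ACCEPT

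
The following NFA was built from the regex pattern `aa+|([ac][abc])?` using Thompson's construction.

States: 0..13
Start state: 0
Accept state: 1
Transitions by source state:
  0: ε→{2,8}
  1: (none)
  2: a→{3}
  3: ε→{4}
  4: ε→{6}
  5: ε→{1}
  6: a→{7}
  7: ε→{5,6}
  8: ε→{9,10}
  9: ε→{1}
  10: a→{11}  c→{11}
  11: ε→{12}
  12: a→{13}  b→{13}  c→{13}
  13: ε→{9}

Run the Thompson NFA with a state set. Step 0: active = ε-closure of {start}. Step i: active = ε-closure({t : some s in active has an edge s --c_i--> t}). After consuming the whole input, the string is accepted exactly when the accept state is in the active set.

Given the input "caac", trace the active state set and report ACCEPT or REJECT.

Answer: REJECT

Derivation:
S₀ = ε-closure({0}) = {0,1,2,8,9,10}
'c' @ 1: {11,12}
'a' @ 2: {1,9,13}  ✓accept
'a' @ 3: {}  — no active states
rest 'c' ignored (set empty)
final: {}; accept 1 not in set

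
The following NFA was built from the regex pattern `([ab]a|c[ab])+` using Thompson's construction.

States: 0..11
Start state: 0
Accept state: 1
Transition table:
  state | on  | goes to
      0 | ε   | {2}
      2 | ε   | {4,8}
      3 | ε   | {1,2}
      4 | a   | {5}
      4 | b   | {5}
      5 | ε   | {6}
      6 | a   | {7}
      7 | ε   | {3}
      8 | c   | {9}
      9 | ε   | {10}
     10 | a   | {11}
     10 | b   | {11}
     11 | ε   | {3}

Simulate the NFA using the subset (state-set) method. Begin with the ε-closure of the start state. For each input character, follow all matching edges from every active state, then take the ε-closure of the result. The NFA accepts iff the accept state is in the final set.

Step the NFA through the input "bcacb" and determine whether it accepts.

start: ε-closure({0}) = {0,2,4,8}
'b' @ 1: {5,6}
'c' @ 2: {}  — dead — no transitions
rest 'acb' ignored (set empty)
after full input: {}  (accept=1 not in)

Answer: REJECT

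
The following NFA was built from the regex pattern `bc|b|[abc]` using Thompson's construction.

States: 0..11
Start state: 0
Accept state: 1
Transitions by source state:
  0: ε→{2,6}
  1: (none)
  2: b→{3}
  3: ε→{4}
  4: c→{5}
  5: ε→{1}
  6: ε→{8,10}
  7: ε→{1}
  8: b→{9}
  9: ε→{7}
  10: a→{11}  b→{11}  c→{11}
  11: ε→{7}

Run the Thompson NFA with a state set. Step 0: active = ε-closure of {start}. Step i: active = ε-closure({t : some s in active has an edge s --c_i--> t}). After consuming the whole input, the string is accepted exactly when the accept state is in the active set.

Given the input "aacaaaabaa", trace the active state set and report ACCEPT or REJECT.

Answer: REJECT

Derivation:
start: ε-closure({0}) = {0,2,6,8,10}
'a' @ 1: {1,7,11}  ✓accept
'a' @ 2: {}  — dead — no transitions
rest 'caaaabaa' ignored (set empty)
after full input: {}  (accept=1 not in)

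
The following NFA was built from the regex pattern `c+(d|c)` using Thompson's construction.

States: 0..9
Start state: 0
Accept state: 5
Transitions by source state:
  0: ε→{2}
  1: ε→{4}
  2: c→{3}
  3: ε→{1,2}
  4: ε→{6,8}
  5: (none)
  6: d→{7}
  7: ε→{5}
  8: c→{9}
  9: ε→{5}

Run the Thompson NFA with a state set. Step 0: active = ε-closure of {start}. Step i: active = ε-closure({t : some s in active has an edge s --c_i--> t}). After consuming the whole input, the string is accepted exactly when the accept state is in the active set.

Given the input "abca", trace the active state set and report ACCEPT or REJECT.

Answer: REJECT

Steps:
start: ε-closure({0}) = {0,2}
'a' @ 1: {}  — state set empty
rest 'bca' ignored (set empty)
final: {}; accept 5 not in set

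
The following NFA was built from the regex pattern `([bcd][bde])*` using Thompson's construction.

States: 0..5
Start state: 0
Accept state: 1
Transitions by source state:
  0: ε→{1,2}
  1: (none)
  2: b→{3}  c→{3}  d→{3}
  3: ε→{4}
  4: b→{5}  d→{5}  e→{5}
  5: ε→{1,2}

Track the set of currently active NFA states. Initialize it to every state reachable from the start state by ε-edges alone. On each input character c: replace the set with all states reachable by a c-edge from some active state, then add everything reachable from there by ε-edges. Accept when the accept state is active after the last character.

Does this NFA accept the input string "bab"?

Answer: REJECT

Derivation:
initial (ε-close {0}): {0,1,2}
'b' @ 1: {3,4}
'a' @ 2: {}  — state set empty
rest 'b' ignored (set empty)
end set {} — state 1 not in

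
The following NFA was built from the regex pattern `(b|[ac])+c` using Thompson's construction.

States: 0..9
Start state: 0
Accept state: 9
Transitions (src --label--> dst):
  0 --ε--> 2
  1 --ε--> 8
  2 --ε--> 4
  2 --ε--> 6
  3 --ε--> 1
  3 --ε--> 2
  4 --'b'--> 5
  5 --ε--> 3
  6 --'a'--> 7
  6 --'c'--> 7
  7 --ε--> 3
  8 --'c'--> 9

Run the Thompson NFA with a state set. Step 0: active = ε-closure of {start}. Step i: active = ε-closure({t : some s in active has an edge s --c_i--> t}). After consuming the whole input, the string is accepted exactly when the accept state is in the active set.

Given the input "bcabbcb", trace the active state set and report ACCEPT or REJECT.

start: ε-closure({0}) = {0,2,4,6}
'b' @ 1: {1,2,3,4,5,6,8}
'c' @ 2: {1,2,3,4,6,7,8,9}  ✓accept
'a' @ 3: {1,2,3,4,6,7,8}
'b' @ 4: {1,2,3,4,5,6,8}
'b' @ 5: {1,2,3,4,5,6,8}
'c' @ 6: {1,2,3,4,6,7,8,9}  ✓accept
'b' @ 7: {1,2,3,4,5,6,8}
final: {1,2,3,4,5,6,8}; accept 9 not in set

Answer: REJECT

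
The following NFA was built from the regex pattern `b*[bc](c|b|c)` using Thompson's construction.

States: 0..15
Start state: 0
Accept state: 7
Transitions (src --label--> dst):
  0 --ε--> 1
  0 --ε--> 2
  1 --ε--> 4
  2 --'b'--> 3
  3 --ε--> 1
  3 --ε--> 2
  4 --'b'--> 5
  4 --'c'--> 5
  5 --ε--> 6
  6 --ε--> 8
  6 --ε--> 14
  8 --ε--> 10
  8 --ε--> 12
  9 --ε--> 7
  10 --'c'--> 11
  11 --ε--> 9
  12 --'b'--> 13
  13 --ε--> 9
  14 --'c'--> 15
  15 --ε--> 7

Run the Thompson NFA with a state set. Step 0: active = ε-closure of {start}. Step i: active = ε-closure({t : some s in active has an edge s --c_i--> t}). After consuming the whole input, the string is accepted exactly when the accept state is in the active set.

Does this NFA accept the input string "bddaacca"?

start: ε-closure({0}) = {0,1,2,4}
'b' @ 1: {1,2,3,4,5,6,8,10,12,14}
'd' @ 2: {}  — dead — no transitions
rest 'daacca' ignored (set empty)
end set {} — state 7 not in

Answer: REJECT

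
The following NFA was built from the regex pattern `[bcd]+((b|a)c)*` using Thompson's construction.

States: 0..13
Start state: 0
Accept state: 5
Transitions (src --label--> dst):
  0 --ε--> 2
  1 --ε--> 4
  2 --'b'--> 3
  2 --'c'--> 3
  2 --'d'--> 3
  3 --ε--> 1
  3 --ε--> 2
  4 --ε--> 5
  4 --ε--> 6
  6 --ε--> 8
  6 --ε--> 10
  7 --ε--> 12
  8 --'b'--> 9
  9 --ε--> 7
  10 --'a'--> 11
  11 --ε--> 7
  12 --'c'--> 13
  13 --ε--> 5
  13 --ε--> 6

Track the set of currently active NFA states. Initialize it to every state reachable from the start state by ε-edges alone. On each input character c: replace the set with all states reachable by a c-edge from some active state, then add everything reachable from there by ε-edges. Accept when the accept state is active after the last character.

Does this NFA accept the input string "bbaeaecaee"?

start: ε-closure({0}) = {0,2}
'b' @ 1: {1,2,3,4,5,6,8,10}  ✓accept
'b' @ 2: {1,2,3,4,5,6,7,8,9,10,12}  ✓accept
'a' @ 3: {7,11,12}
'e' @ 4: {}  — state set empty
rest 'aecaee' ignored (set empty)
end set {} — state 5 not in

Answer: REJECT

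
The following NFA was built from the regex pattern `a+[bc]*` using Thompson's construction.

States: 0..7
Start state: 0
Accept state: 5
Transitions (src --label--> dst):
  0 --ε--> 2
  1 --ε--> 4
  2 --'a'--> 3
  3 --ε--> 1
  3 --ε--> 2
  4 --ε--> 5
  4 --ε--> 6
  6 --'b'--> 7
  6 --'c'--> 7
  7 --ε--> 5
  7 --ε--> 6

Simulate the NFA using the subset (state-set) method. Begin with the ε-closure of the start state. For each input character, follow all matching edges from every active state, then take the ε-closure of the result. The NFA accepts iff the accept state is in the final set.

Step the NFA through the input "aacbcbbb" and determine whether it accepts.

Answer: ACCEPT

Steps:
S₀ = ε-closure({0}) = {0,2}
'a' @ 1: {1,2,3,4,5,6}  ✓accept
'a' @ 2: {1,2,3,4,5,6}  ✓accept
'c' @ 3: {5,6,7}  ✓accept
'b' @ 4: {5,6,7}  ✓accept
'c' @ 5: {5,6,7}  ✓accept
'b' @ 6: {5,6,7}  ✓accept
'b' @ 7: {5,6,7}  ✓accept
'b' @ 8: {5,6,7}  ✓accept
after full input: {5,6,7}  (accept=5 in)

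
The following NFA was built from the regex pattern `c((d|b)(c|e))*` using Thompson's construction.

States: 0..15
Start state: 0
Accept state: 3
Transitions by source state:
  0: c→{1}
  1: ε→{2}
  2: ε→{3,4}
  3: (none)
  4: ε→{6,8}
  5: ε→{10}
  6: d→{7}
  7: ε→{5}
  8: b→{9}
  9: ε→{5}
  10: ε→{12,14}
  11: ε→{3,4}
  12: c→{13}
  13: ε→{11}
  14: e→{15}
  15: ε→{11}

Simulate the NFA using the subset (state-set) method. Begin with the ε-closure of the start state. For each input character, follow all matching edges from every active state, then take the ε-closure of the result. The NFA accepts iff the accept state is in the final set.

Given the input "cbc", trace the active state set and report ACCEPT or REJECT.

Answer: ACCEPT

Trace:
S₀ = ε-closure({0}) = {0}
'c' @ 1: {1,2,3,4,6,8}  ✓accept
'b' @ 2: {5,9,10,12,14}
'c' @ 3: {3,4,6,8,11,13}  ✓accept
after full input: {3,4,6,8,11,13}  (accept=3 in)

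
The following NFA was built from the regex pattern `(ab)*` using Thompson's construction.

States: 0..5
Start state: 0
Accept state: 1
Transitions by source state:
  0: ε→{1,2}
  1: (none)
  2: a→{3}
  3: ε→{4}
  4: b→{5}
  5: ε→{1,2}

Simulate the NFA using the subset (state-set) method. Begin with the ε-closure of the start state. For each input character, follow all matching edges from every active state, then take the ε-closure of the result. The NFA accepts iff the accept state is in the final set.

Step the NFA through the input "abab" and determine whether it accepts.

Answer: ACCEPT

Derivation:
start: ε-closure({0}) = {0,1,2}
'a' @ 1: {3,4}
'b' @ 2: {1,2,5}  (accept∈set)
'a' @ 3: {3,4}
'b' @ 4: {1,2,5}  (accept∈set)
final: {1,2,5}; accept 1 in set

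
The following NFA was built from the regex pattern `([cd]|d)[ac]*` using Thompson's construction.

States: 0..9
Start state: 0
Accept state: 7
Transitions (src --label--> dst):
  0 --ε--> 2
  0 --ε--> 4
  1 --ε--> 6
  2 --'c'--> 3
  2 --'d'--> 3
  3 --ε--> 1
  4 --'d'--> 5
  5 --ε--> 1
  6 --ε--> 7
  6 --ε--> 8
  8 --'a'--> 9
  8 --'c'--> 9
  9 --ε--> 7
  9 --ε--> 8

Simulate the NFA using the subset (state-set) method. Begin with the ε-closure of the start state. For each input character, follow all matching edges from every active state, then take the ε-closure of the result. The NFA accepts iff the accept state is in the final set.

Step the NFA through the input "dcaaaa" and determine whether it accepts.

initial (ε-close {0}): {0,2,4}
'd' @ 1: {1,3,5,6,7,8}  (accept∈set)
'c' @ 2: {7,8,9}  (accept∈set)
'a' @ 3: {7,8,9}  (accept∈set)
'a' @ 4: {7,8,9}  (accept∈set)
'a' @ 5: {7,8,9}  (accept∈set)
'a' @ 6: {7,8,9}  (accept∈set)
after full input: {7,8,9}  (accept=7 in)

Answer: ACCEPT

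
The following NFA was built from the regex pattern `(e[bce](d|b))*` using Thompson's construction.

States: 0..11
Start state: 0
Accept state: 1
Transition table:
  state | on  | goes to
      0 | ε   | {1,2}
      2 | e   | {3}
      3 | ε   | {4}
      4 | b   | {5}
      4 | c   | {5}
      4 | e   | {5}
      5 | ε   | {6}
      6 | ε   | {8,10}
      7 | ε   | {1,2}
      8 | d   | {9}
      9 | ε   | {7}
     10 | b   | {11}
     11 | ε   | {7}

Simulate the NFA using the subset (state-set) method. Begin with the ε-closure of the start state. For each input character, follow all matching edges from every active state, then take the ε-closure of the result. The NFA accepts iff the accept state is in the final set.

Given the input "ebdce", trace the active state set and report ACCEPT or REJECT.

Answer: REJECT

Derivation:
S₀ = ε-closure({0}) = {0,1,2}
'e' @ 1: {3,4}
'b' @ 2: {5,6,8,10}
'd' @ 3: {1,2,7,9}  [accepting]
'c' @ 4: {}  — no active states
rest 'e' ignored (set empty)
end set {} — state 1 not in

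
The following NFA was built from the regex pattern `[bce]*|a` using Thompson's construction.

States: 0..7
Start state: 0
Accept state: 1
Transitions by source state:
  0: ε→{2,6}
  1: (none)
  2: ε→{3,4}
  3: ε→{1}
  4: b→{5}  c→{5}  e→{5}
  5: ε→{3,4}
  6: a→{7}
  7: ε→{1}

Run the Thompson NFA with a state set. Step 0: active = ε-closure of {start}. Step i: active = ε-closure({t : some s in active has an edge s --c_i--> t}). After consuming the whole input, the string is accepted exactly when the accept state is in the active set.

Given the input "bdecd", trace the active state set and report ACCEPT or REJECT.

Answer: REJECT

Steps:
start: ε-closure({0}) = {0,1,2,3,4,6}
'b' @ 1: {1,3,4,5}  ✓accept
'd' @ 2: {}  — no active states
rest 'ecd' ignored (set empty)
final: {}; accept 1 not in set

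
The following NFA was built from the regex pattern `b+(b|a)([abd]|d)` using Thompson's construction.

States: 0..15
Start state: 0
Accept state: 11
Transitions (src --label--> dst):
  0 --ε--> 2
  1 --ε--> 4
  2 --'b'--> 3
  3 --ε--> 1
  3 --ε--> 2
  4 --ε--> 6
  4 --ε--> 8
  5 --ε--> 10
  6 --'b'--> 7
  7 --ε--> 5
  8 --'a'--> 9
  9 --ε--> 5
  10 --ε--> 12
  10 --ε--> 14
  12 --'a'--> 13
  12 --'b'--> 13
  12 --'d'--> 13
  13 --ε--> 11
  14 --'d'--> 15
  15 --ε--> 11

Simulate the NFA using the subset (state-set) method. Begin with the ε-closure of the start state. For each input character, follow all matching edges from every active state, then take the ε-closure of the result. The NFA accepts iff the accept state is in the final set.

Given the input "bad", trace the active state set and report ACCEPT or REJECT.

initial (ε-close {0}): {0,2}
'b' @ 1: {1,2,3,4,6,8}
'a' @ 2: {5,9,10,12,14}
'd' @ 3: {11,13,15}  ✓accept
final: {11,13,15}; accept 11 in set

Answer: ACCEPT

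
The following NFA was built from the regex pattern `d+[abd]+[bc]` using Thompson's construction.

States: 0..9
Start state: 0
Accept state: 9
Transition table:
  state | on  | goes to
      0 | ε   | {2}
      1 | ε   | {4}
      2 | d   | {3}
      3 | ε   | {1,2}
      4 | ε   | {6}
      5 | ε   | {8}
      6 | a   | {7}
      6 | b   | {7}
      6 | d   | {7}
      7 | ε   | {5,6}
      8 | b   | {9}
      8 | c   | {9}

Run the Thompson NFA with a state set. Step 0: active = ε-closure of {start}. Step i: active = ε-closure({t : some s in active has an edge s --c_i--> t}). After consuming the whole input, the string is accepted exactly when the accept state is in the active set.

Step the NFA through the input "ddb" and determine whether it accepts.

Answer: ACCEPT

Derivation:
S₀ = ε-closure({0}) = {0,2}
'd' @ 1: {1,2,3,4,6}
'd' @ 2: {1,2,3,4,5,6,7,8}
'b' @ 3: {5,6,7,8,9}  [accepting]
after full input: {5,6,7,8,9}  (accept=9 in)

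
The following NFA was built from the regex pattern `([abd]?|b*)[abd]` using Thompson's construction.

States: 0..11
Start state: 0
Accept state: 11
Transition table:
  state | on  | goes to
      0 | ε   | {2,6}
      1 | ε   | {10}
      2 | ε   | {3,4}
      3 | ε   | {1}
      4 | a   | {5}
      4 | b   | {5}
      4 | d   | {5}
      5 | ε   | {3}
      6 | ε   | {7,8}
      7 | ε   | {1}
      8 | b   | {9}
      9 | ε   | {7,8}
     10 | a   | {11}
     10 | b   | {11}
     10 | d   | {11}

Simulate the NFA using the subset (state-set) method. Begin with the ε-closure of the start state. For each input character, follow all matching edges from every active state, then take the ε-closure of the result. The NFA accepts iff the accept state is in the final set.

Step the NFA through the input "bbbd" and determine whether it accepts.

Answer: ACCEPT

Derivation:
initial (ε-close {0}): {0,1,2,3,4,6,7,8,10}
'b' @ 1: {1,3,5,7,8,9,10,11}  ✓accept
'b' @ 2: {1,7,8,9,10,11}  ✓accept
'b' @ 3: {1,7,8,9,10,11}  ✓accept
'd' @ 4: {11}  ✓accept
after full input: {11}  (accept=11 in)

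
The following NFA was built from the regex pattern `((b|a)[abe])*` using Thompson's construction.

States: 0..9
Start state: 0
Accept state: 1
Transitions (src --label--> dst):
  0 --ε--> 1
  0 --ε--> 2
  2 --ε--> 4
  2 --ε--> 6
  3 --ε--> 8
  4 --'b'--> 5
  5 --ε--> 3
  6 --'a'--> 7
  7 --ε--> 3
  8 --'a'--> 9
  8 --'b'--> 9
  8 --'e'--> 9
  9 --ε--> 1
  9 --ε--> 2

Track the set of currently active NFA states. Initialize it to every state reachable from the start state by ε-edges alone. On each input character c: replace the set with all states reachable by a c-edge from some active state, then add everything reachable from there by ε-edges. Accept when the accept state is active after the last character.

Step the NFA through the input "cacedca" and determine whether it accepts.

initial (ε-close {0}): {0,1,2,4,6}
'c' @ 1: {}  — dead — no transitions
rest 'acedca' ignored (set empty)
after full input: {}  (accept=1 not in)

Answer: REJECT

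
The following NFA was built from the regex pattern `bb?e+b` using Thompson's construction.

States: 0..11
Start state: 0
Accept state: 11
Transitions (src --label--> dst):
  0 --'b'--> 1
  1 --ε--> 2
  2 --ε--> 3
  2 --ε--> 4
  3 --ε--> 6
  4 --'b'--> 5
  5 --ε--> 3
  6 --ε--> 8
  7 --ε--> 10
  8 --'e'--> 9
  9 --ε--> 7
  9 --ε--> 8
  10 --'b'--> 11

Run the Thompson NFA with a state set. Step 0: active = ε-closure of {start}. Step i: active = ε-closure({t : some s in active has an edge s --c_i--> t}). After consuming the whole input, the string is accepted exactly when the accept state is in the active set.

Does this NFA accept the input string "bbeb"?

S₀ = ε-closure({0}) = {0}
'b' @ 1: {1,2,3,4,6,8}
'b' @ 2: {3,5,6,8}
'e' @ 3: {7,8,9,10}
'b' @ 4: {11}  ✓accept
final: {11}; accept 11 in set

Answer: ACCEPT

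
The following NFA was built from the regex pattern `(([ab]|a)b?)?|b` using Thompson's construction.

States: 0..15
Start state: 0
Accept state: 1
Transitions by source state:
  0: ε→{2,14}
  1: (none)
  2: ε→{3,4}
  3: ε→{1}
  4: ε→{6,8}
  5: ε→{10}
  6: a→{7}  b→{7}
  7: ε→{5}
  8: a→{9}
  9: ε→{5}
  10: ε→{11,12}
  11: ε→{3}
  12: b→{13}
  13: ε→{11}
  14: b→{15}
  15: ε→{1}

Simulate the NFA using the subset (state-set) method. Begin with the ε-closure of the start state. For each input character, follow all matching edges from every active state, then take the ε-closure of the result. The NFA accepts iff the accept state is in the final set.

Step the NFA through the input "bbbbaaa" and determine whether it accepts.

initial (ε-close {0}): {0,1,2,3,4,6,8,14}
'b' @ 1: {1,3,5,7,10,11,12,15}  (accept∈set)
'b' @ 2: {1,3,11,13}  (accept∈set)
'b' @ 3: {}  — state set empty
rest 'baaa' ignored (set empty)
end set {} — state 1 not in

Answer: REJECT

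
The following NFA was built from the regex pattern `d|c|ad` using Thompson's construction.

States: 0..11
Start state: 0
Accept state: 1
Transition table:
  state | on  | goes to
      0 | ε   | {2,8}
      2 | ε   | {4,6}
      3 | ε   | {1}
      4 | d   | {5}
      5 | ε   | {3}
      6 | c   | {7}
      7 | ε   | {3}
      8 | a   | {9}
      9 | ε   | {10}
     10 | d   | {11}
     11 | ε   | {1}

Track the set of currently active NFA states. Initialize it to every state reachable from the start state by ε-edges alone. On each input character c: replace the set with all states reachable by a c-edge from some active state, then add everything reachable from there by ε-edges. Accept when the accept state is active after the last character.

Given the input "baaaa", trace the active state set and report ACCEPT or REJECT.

initial (ε-close {0}): {0,2,4,6,8}
'b' @ 1: {}  — dead — no transitions
rest 'aaaa' ignored (set empty)
end set {} — state 1 not in

Answer: REJECT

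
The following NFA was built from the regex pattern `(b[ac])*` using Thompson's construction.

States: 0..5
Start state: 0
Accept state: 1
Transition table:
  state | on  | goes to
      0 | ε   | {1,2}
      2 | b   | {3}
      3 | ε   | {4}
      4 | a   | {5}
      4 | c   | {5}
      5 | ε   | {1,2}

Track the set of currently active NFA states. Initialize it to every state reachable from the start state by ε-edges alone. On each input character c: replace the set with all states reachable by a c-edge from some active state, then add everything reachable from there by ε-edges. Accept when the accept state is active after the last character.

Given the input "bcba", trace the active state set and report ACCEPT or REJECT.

S₀ = ε-closure({0}) = {0,1,2}
'b' @ 1: {3,4}
'c' @ 2: {1,2,5}  [accepting]
'b' @ 3: {3,4}
'a' @ 4: {1,2,5}  [accepting]
after full input: {1,2,5}  (accept=1 in)

Answer: ACCEPT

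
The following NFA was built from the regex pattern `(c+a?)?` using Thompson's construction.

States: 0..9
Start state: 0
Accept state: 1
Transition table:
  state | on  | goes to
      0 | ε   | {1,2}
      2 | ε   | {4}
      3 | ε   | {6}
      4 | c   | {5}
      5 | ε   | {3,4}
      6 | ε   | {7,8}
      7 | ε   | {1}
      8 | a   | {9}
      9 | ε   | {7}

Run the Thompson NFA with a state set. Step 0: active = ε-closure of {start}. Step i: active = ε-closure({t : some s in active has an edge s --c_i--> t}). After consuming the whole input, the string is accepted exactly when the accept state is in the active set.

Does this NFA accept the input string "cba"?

Answer: REJECT

Derivation:
start: ε-closure({0}) = {0,1,2,4}
'c' @ 1: {1,3,4,5,6,7,8}  ✓accept
'b' @ 2: {}  — state set empty
rest 'a' ignored (set empty)
after full input: {}  (accept=1 not in)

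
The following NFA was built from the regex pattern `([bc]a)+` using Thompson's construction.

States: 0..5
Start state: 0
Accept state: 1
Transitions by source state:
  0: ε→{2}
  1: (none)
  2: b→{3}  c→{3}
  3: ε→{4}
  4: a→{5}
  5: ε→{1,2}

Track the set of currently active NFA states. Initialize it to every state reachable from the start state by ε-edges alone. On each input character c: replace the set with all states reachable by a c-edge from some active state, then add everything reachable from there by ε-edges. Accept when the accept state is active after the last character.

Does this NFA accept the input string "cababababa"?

start: ε-closure({0}) = {0,2}
'c' @ 1: {3,4}
'a' @ 2: {1,2,5}  ✓accept
'b' @ 3: {3,4}
'a' @ 4: {1,2,5}  ✓accept
'b' @ 5: {3,4}
'a' @ 6: {1,2,5}  ✓accept
'b' @ 7: {3,4}
'a' @ 8: {1,2,5}  ✓accept
'b' @ 9: {3,4}
'a' @ 10: {1,2,5}  ✓accept
end set {1,2,5} — state 1 in

Answer: ACCEPT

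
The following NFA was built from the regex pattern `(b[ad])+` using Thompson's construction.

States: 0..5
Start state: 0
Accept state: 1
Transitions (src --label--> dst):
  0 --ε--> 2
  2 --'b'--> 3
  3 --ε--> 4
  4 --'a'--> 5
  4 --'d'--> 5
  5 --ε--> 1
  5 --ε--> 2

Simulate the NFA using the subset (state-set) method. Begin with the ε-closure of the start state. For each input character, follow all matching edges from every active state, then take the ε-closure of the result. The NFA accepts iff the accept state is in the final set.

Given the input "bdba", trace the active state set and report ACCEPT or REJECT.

Answer: ACCEPT

Derivation:
S₀ = ε-closure({0}) = {0,2}
'b' @ 1: {3,4}
'd' @ 2: {1,2,5}  ✓accept
'b' @ 3: {3,4}
'a' @ 4: {1,2,5}  ✓accept
after full input: {1,2,5}  (accept=1 in)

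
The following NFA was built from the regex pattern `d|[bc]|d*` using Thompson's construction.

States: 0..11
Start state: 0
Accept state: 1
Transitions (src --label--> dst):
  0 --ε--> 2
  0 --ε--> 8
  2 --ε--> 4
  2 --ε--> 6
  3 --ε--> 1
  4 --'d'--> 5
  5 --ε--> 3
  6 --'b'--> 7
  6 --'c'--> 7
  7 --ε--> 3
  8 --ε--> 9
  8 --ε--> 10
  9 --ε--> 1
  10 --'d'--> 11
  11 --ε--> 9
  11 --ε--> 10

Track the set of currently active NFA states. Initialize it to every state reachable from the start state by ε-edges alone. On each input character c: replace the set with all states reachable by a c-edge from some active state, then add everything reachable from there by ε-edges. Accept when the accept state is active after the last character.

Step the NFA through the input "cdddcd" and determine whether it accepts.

Answer: REJECT

Steps:
S₀ = ε-closure({0}) = {0,1,2,4,6,8,9,10}
'c' @ 1: {1,3,7}  ✓accept
'd' @ 2: {}  — no active states
rest 'ddcd' ignored (set empty)
final: {}; accept 1 not in set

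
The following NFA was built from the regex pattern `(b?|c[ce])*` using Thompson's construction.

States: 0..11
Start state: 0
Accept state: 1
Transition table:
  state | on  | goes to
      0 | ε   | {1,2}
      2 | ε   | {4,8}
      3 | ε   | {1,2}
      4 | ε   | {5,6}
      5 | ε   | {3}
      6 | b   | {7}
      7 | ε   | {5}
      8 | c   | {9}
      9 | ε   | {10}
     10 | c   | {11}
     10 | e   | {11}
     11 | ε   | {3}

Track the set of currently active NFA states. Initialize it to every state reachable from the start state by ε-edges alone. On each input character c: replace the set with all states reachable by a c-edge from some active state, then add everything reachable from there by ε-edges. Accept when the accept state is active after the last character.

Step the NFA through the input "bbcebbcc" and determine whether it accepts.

Answer: ACCEPT

Derivation:
initial (ε-close {0}): {0,1,2,3,4,5,6,8}
'b' @ 1: {1,2,3,4,5,6,7,8}  ✓accept
'b' @ 2: {1,2,3,4,5,6,7,8}  ✓accept
'c' @ 3: {9,10}
'e' @ 4: {1,2,3,4,5,6,8,11}  ✓accept
'b' @ 5: {1,2,3,4,5,6,7,8}  ✓accept
'b' @ 6: {1,2,3,4,5,6,7,8}  ✓accept
'c' @ 7: {9,10}
'c' @ 8: {1,2,3,4,5,6,8,11}  ✓accept
end set {1,2,3,4,5,6,8,11} — state 1 in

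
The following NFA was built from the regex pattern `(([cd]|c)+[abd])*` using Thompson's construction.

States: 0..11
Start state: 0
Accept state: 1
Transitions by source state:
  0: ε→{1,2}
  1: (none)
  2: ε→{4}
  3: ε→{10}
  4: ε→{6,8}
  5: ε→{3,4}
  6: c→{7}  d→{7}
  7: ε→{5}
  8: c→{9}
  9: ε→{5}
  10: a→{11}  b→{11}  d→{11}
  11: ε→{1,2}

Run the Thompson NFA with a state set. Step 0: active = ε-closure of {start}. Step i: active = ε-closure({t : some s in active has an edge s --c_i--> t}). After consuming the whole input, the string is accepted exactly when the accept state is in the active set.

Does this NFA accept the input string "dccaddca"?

S₀ = ε-closure({0}) = {0,1,2,4,6,8}
'd' @ 1: {3,4,5,6,7,8,10}
'c' @ 2: {3,4,5,6,7,8,9,10}
'c' @ 3: {3,4,5,6,7,8,9,10}
'a' @ 4: {1,2,4,6,8,11}  [accepting]
'd' @ 5: {3,4,5,6,7,8,10}
'd' @ 6: {1,2,3,4,5,6,7,8,10,11}  [accepting]
'c' @ 7: {3,4,5,6,7,8,9,10}
'a' @ 8: {1,2,4,6,8,11}  [accepting]
after full input: {1,2,4,6,8,11}  (accept=1 in)

Answer: ACCEPT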